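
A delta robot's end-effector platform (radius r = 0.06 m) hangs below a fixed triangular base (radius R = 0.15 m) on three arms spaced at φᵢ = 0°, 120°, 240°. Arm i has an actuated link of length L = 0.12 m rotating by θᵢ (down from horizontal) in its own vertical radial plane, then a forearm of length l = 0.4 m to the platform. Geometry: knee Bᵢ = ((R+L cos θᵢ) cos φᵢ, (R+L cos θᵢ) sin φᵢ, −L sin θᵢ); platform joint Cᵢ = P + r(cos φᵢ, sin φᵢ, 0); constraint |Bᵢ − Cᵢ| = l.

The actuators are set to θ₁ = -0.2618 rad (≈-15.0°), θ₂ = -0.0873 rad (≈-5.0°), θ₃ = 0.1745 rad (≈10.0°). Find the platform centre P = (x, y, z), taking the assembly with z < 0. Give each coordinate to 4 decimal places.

(0.0378, 0.0290, -0.3308)

S1 = (0.2059·cos0.0°, 0.2059·sin0.0°, 0.0311) = (0.2059, 0.0000, 0.0311)
φ2=120.0°: virtual centre (-0.1048, 0.1815, 0.0105), radius l
arm 3 at φ=240.0°: ρ3 = 0.2082;  S3 = (-0.1041, -0.1803, -0.0208)
subtract pairs → two planes through P
linear system: -0.6214x+0.3629y = 0.0007−-0.0412z; -0.6200x+-0.3606y = 0.0004−-0.1038z
Cramer: x(z) = -0.0009-0.1170z;  y(z) = 0.0003-0.0867z
into |P−S₁|² = l²: 1.0212z² + -0.0138z + -0.1163 = 0;  Δ = 0.4752;  z = -0.3308 or 0.3443 → z<0 root = -0.3308
x = 0.0378, y = 0.0290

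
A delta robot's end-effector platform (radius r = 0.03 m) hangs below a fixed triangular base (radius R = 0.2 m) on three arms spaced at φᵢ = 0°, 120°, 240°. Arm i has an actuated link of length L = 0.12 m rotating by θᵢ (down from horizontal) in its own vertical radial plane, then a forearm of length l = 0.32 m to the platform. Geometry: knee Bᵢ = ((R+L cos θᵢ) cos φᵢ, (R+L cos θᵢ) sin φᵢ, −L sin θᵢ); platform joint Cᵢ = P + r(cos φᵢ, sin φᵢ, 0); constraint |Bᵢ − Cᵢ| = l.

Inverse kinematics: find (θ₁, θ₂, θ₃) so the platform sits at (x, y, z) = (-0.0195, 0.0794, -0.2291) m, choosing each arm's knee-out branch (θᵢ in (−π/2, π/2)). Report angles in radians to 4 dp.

arm 1 (φ=0.0°): x'=-0.0195, y'=0.0794
  e−x'=0.1895;  (l²−L²−(e−x')²−y'²−z²)/2L = -0.0279
  √(A²+B²)=0.2973;  θ1 = -0.8797+1.6649 ≈ 0.7851
arm 2 (φ=120.0°): x'=0.0785, y'=-0.0228
  A=0.0915, B=-0.2291, C=(l²−L²−A²−y'²−z²)/(2L)=0.1109
  γ=atan2(-0.2291,0.0915)=-1.1909;  ψ=arccos(0.4497)=1.1044;  θ2=γ+ψ≈-0.0865
arm 3 (φ=240.0°): x'=-0.0590, y'=-0.0566
  A cos θ + B sin θ = C:  0.2290·cos θ + -0.2291·sin θ = -0.0839
  √(A²+B²)=0.3239;  θ3 = -0.7856+1.8328 ≈ 1.0472

θ₁ = 0.7851, θ₂ = -0.0865, θ₃ = 1.0472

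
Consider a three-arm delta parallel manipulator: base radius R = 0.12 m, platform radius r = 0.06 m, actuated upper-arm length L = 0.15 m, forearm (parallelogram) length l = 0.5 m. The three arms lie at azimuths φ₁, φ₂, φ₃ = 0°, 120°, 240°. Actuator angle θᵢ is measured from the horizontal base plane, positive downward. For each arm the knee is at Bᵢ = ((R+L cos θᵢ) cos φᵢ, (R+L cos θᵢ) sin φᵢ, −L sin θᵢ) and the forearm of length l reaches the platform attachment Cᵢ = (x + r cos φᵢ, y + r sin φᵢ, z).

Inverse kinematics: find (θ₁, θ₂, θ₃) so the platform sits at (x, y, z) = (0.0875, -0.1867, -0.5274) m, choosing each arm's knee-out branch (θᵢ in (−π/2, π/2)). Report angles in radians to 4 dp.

θ₁ = 0.5237, θ₂ = 1.2215, θ₃ = 0.4363

arm 1 (φ=0.0°): x'=0.0875, y'=-0.1867
  A cos θ + B sin θ = C:  -0.0275·cos θ + -0.5274·sin θ = -0.2875
  √(A²+B²)=0.5281;  θ1 = -1.6229+2.1466 ≈ 0.5237
φ2=120.0° → target in arm frame (-0.2054, 0.0176)
  A cos θ + B sin θ = C:  0.2654·cos θ + -0.5274·sin θ = -0.4047
  θ2 = atan2(B,A) + arccos(C/0.5904) = 1.2215
rotate P by −φ3: (0.1179, 0.1691, -0.5274)
  A=-0.0579, B=-0.5274, C=(l²−L²−A²−y'²−z²)/(2L)=-0.2754
  γ=atan2(-0.5274,-0.0579)=-1.6802;  ψ=arccos(-0.5190)=2.1165;  θ3=γ+ψ≈0.4363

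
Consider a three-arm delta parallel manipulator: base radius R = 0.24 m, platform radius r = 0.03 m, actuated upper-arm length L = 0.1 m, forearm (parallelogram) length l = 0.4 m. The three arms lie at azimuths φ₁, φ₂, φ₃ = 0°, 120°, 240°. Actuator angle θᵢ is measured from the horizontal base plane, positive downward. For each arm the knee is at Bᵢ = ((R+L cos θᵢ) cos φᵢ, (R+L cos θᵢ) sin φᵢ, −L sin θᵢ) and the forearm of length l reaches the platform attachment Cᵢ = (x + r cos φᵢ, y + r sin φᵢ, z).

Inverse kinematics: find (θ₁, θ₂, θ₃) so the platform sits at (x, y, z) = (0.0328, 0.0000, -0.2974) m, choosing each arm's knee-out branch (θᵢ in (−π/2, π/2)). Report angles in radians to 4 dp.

arm 1 (φ=0.0°): x'=0.0328, y'=0.0000
  A cos θ + B sin θ = C:  0.1772·cos θ + -0.2974·sin θ = 0.1508
  √(A²+B²)=0.3462;  θ1 = -1.0334+1.1202 ≈ 0.0867
φ2=120.0° → target in arm frame (-0.0164, -0.0284)
  e−x'=0.2264;  (l²−L²−(e−x')²−y'²−z²)/2L = 0.0474
  √(A²+B²)=0.3738;  θ2 = -0.9201+1.4435 ≈ 0.5234
arm 3 (φ=240.0°): x'=-0.0164, y'=0.0284
  A cos θ + B sin θ = C:  0.2264·cos θ + -0.2974·sin θ = 0.0474
  √(A²+B²)=0.3738;  θ3 = -0.9201+1.4435 ≈ 0.5234

θ₁ = 0.0867, θ₂ = 0.5234, θ₃ = 0.5234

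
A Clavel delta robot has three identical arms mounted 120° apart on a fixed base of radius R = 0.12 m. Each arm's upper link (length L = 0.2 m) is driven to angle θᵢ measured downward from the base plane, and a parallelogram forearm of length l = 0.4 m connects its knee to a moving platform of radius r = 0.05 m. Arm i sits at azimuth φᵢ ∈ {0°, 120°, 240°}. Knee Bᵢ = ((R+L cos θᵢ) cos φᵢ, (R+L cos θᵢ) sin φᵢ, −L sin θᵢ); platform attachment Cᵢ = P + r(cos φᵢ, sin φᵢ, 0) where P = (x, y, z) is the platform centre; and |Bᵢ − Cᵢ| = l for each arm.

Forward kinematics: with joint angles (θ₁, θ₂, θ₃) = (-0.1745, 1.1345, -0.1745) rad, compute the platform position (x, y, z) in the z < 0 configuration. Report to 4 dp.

O1 = (0.2670·cos0.0°, 0.2670·sin0.0°, 0.0347) = (0.2670, 0.0000, 0.0347)
O2 = (0.1545·cos120.0°, 0.1545·sin120.0°, -0.1813) = (-0.0773, 0.1338, -0.1813)
O3 = (0.2670·cos240.0°, 0.2670·sin240.0°, 0.0347) = (-0.1335, -0.2312, 0.0347)
subtract pairs → two planes through P
plane₁₂: -0.6884x+0.2676y+-0.4320z = -0.0157
Cramer: x(z) = 0.0137-0.3750z;  y(z) = -0.0237+0.6495z
into |P−O₁|² = l²: 1.5624z² + 0.0898z + -0.0941 = 0;  Δ = 0.5960;  z = -0.2758 or 0.2183 → z<0 root = -0.2758
x = 0.1171, y = -0.2028

(0.1171, -0.2028, -0.2758)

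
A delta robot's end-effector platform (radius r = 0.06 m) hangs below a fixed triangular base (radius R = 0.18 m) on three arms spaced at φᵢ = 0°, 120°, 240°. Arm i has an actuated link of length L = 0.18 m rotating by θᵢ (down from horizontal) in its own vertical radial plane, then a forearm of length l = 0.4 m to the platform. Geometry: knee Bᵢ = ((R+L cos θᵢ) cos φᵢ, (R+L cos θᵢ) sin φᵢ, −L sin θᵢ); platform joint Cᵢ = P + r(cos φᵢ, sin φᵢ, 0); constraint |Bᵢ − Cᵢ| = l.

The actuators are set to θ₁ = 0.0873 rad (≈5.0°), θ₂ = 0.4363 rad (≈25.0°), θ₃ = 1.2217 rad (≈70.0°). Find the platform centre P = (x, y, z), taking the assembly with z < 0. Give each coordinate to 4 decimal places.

(0.1233, 0.1272, -0.3516)

centre 1 = (0.2993·cos0.0°, 0.2993·sin0.0°, -0.0157) = (0.2993, 0.0000, -0.0157)
arm 2 at φ=120.0°: e+L cos θ2 = 0.2831;  centre 2 = (-0.1416, 0.2452, -0.0761)
φ3=240.0°: virtual centre (-0.0908, -0.1572, -0.1691), radius l
eliminate P² terms by subtracting sphere 1 from 2 and 3
plane₁₂: -0.8818x+0.4904y+-0.1207z = -0.0039
det = 0.6599;  x = 0.0229+-0.2856z,  y = 0.0332+-0.2673z
quadratic in z: (1.1530)z²+(0.1716)z+(-0.0822)=0, √Δ=0.6393 → z ∈ {-0.3516, 0.2028}; z = -0.3516 (taking z<0)
x = 0.1233, y = 0.1272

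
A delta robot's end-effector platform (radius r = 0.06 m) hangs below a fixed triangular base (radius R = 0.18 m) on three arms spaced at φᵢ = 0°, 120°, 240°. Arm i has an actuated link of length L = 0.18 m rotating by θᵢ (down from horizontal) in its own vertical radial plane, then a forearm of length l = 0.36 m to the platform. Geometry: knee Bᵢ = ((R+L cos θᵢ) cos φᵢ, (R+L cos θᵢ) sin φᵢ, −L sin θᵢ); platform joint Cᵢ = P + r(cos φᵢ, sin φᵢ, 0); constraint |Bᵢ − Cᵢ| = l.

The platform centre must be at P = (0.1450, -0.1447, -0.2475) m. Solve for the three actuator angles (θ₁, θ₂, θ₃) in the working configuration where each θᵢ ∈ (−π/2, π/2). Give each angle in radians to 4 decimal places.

rotate P by −φ1: (0.1450, -0.1447, -0.2475)
  e−x'=-0.0250;  (l²−L²−(e−x')²−y'²−z²)/2L = 0.0399
  γ=atan2(-0.2475,-0.0250)=-1.6715;  ψ=arccos(0.1606)=1.4095;  θ1=γ+ψ≈-0.2619
φ2=120.0° → target in arm frame (-0.1978, -0.0532)
  A=0.3178, B=-0.2475, C=(l²−L²−A²−y'²−z²)/(2L)=-0.1886
  θ2 = atan2(B,A) + arccos(C/0.4028) = 1.3964
arm 3 (φ=240.0°): x'=0.0528, y'=0.1979
  e−x'=0.0672;  (l²−L²−(e−x')²−y'²−z²)/2L = -0.0215
  γ=atan2(-0.2475,0.0672)=-1.3057;  ψ=arccos(-0.0839)=1.6548;  θ3=γ+ψ≈0.3490

θ₁ = -0.2619, θ₂ = 1.3964, θ₃ = 0.3490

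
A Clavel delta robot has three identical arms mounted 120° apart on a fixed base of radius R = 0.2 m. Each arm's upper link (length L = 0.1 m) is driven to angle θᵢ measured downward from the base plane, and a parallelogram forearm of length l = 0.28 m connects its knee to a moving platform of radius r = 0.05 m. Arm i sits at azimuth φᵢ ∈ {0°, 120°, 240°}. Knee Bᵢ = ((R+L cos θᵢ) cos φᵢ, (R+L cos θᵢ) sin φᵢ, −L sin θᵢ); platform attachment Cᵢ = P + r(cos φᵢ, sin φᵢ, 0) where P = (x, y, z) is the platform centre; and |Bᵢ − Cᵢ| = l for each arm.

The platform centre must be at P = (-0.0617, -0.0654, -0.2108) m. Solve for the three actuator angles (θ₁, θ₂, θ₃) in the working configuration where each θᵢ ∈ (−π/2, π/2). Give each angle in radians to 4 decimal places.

rotate P by −φ1: (-0.0617, -0.0654, -0.2108)
  e−x'=0.2117;  (l²−L²−(e−x')²−y'²−z²)/2L = -0.1257
  √(A²+B²)=0.2988;  θ1 = -0.7833+2.0049 ≈ 1.2216
rotate P by −φ2: (-0.0258, 0.0861, -0.2108)
  A=0.1758, B=-0.2108, C=(l²−L²−A²−y'²−z²)/(2L)=-0.0718
  γ=atan2(-0.2108,0.1758)=-0.8757;  ψ=arccos(-0.2615)=1.8354;  θ2=γ+ψ≈0.9597
arm 3 (φ=240.0°): x'=0.0875, y'=-0.0207
  A=0.0625, B=-0.2108, C=(l²−L²−A²−y'²−z²)/(2L)=0.0981
  γ=atan2(-0.2108,0.0625)=-1.2825;  ψ=arccos(0.4463)=1.1082;  θ3=γ+ψ≈-0.1743

θ₁ = 1.2216, θ₂ = 0.9597, θ₃ = -0.1743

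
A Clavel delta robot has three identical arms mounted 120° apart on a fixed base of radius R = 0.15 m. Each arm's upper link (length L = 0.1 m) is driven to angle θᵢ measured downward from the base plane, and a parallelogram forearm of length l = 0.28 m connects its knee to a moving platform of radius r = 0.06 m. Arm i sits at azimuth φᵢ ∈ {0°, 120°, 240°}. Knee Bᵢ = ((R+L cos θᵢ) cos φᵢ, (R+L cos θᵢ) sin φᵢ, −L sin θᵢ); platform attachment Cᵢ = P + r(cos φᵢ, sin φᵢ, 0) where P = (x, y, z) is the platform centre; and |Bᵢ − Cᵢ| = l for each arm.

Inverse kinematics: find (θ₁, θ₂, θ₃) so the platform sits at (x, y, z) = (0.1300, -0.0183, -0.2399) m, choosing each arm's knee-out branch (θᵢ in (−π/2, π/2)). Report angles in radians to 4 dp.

arm 1 (φ=0.0°): x'=0.1300, y'=-0.0183
  e−x'=-0.0400;  (l²−L²−(e−x')²−y'²−z²)/2L = 0.0446
  γ=atan2(-0.2399,-0.0400)=-1.7360;  ψ=arccos(0.1832)=1.3865;  θ1=γ+ψ≈-0.3495
rotate P by −φ2: (-0.0808, -0.1034, -0.2399)
  e−x'=0.1708;  (l²−L²−(e−x')²−y'²−z²)/2L = -0.1452
  √(A²+B²)=0.2945;  θ2 = -0.9520+2.0863 ≈ 1.1344
arm 3 (φ=240.0°): x'=-0.0492, y'=0.1217
  A cos θ + B sin θ = C:  0.1392·cos θ + -0.2399·sin θ = -0.1167
  √(A²+B²)=0.2773;  θ3 = -1.0452+2.0050 ≈ 0.9598

θ₁ = -0.3495, θ₂ = 1.1344, θ₃ = 0.9598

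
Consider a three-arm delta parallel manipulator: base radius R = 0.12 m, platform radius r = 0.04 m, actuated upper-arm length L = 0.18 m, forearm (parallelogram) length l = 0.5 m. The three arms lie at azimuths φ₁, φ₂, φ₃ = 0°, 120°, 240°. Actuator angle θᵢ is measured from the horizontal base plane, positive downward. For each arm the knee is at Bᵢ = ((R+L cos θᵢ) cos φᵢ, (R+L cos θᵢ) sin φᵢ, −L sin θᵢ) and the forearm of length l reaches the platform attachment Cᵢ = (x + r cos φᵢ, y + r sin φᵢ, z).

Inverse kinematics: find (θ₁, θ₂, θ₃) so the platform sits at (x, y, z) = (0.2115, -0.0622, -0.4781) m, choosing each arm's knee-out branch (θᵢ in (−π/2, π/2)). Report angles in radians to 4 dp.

rotate P by −φ1: (0.2115, -0.0622, -0.4781)
  A=-0.1315, B=-0.4781, C=(l²−L²−A²−y'²−z²)/(2L)=-0.0893
  √(A²+B²)=0.4959;  θ1 = -1.8392+1.7518 ≈ -0.0874
rotate P by −φ2: (-0.1596, -0.1521, -0.4781)
  A=0.2396, B=-0.4781, C=(l²−L²−A²−y'²−z²)/(2L)=-0.2542
  γ=atan2(-0.4781,0.2396)=-1.1062;  ψ=arccos(-0.4754)=2.0662;  θ2=γ+ψ≈0.9600
arm 3 (φ=240.0°): x'=-0.0519, y'=0.2143
  A cos θ + B sin θ = C:  0.1319·cos θ + -0.4781·sin θ = -0.2063
  θ3 = atan2(B,A) + arccos(C/0.4960) = 0.6982

θ₁ = -0.0874, θ₂ = 0.9600, θ₃ = 0.6982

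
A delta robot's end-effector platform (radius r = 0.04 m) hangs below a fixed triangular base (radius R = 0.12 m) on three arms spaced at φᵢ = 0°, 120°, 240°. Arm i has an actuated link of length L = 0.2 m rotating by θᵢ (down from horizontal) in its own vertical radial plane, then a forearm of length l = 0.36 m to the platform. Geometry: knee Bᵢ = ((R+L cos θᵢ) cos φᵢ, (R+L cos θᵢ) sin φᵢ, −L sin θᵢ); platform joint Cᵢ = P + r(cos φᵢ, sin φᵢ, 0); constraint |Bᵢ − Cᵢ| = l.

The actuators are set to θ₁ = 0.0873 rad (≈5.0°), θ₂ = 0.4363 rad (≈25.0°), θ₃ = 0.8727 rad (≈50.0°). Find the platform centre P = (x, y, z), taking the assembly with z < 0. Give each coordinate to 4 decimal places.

arm 1 at φ=0.0°: (R−r)+L cos θ1 = 0.2792;  O1 = (0.2792, 0.0000, -0.0174)
arm 2 at φ=120.0°: (R−r)+L cos θ2 = 0.2613;  O2 = (-0.1306, 0.2263, -0.0845)
O3 = (0.2086·cos240.0°, 0.2086·sin240.0°, -0.1532) = (-0.1043, -0.1806, -0.1532)
subtract pairs → two planes through P
[-0.8197 0.4525 -0.1342]·P = -0.0029;  [-0.7670 -0.3612 -0.2716]·P = -0.0113
det = 0.6432;  x = 0.0096+-0.2664z,  y = 0.0110+-0.1861z
quadratic in z: (1.1056)z²+(0.1745)z+(-0.0565)=0, √Δ=0.5292 → z ∈ {-0.3182, 0.1605}; z = -0.3182 (taking z<0)
x = 0.0944, y = 0.0702

(0.0944, 0.0702, -0.3182)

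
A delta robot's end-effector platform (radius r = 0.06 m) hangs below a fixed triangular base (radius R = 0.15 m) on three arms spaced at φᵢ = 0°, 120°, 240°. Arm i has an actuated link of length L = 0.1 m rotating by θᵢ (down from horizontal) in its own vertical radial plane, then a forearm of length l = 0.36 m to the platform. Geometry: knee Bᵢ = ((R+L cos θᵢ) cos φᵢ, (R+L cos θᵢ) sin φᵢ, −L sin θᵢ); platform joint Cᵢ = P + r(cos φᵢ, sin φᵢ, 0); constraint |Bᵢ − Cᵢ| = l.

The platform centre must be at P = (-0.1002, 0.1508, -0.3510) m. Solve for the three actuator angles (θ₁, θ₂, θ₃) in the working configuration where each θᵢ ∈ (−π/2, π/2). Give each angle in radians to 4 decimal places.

arm 1 (φ=0.0°): x'=-0.1002, y'=0.1508
  A cos θ + B sin θ = C:  0.1902·cos θ + -0.3510·sin θ = -0.3126
  θ1 = atan2(B,A) + arccos(C/0.3992) = 1.3961
rotate P by −φ2: (0.1807, 0.0114, -0.3510)
  e−x'=-0.0907;  (l²−L²−(e−x')²−y'²−z²)/2L = -0.0598
  θ2 = atan2(B,A) + arccos(C/0.3625) = -0.0872
arm 3 (φ=240.0°): x'=-0.0805, y'=-0.1622
  A cos θ + B sin θ = C:  0.1705·cos θ + -0.3510·sin θ = -0.2949
  θ3 = atan2(B,A) + arccos(C/0.3902) = 1.3088

θ₁ = 1.3961, θ₂ = -0.0872, θ₃ = 1.3088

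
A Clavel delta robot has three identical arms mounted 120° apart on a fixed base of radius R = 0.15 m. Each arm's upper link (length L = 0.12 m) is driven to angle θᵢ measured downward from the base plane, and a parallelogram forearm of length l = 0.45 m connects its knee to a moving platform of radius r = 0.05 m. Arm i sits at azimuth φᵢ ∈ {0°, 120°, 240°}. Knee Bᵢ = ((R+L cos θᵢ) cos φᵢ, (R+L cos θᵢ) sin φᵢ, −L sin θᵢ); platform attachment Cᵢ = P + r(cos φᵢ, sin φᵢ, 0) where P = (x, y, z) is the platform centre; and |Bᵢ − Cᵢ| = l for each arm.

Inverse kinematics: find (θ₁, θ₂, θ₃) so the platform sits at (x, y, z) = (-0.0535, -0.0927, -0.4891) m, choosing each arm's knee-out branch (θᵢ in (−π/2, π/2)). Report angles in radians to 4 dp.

θ₁ = 1.0476, θ₂ = 1.0477, θ₃ = 0.4366

rotate P by −φ1: (-0.0535, -0.0927, -0.4891)
  A=0.1535, B=-0.4891, C=(l²−L²−A²−y'²−z²)/(2L)=-0.3470
  √(A²+B²)=0.5126;  θ1 = -1.2667+2.3143 ≈ 1.0476
φ2=120.0° → target in arm frame (-0.0535, 0.0927)
  A cos θ + B sin θ = C:  0.1535·cos θ + -0.4891·sin θ = -0.3470
  √(A²+B²)=0.5126;  θ2 = -1.2666+2.3143 ≈ 1.0477
rotate P by −φ3: (0.1070, 0.0000, -0.4891)
  e−x'=-0.0070;  (l²−L²−(e−x')²−y'²−z²)/2L = -0.2132
  θ3 = atan2(B,A) + arccos(C/0.4892) = 0.4366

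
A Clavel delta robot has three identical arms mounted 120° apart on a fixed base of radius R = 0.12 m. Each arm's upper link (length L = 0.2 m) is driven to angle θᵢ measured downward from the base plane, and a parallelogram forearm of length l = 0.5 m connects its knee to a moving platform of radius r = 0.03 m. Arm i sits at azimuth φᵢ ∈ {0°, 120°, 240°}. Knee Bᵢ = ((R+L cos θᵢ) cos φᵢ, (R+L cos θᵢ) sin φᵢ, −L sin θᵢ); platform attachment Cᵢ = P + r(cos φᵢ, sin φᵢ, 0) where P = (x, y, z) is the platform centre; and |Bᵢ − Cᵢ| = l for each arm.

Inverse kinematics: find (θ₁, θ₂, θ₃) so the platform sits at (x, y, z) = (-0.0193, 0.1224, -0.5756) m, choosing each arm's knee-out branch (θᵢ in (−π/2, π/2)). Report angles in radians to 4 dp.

arm 1 (φ=0.0°): x'=-0.0193, y'=0.1224
  e−x'=0.1093;  (l²−L²−(e−x')²−y'²−z²)/2L = -0.3706
  γ=atan2(-0.5756,0.1093)=-1.3831;  ψ=arccos(-0.6326)=2.2557;  θ1=γ+ψ≈0.8725
φ2=120.0° → target in arm frame (0.1157, -0.0445)
  e−x'=-0.0257;  (l²−L²−(e−x')²−y'²−z²)/2L = -0.3099
  γ=atan2(-0.5756,-0.0257)=-1.6153;  ψ=arccos(-0.5378)=2.1387;  θ2=γ+ψ≈0.5233
arm 3 (φ=240.0°): x'=-0.0964, y'=-0.0779
  A=0.1864, B=-0.5756, C=(l²−L²−A²−y'²−z²)/(2L)=-0.4053
  θ3 = atan2(B,A) + arccos(C/0.6050) = 1.0471

θ₁ = 0.8725, θ₂ = 0.5233, θ₃ = 1.0471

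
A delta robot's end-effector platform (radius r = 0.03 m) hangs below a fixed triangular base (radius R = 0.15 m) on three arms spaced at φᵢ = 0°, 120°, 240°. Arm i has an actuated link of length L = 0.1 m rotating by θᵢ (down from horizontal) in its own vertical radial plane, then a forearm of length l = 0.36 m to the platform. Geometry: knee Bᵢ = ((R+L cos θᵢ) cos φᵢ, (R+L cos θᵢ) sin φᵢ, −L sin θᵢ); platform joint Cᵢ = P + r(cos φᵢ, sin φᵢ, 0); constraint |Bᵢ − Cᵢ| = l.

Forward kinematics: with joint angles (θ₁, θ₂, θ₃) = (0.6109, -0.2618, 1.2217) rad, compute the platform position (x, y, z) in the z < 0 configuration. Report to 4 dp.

φ1=0.0°: virtual centre (0.2019, 0.0000, -0.0574), radius l
φ2=120.0°: virtual centre (-0.1083, 0.1876, 0.0259), radius l
arm 3 at φ=240.0°: e+L cos θ3 = 0.1542;  O3 = (-0.0771, -0.1335, -0.0940)
subtract pairs → two planes through P
linear system: -0.6204x+0.3751y = 0.0035−0.1665z; -0.5580x+-0.2671y = -0.0114−-0.0732z
Cramer: x(z) = 0.0089+0.0453z;  y(z) = 0.0242-0.3688z
quadratic in z: (1.1381)z²+(0.0794)z+(-0.0885)=0, √Δ=0.6396 → z ∈ {-0.3159, 0.2461}; z = -0.3159 (taking z<0)
x = -0.0054, y = 0.1407

(-0.0054, 0.1407, -0.3159)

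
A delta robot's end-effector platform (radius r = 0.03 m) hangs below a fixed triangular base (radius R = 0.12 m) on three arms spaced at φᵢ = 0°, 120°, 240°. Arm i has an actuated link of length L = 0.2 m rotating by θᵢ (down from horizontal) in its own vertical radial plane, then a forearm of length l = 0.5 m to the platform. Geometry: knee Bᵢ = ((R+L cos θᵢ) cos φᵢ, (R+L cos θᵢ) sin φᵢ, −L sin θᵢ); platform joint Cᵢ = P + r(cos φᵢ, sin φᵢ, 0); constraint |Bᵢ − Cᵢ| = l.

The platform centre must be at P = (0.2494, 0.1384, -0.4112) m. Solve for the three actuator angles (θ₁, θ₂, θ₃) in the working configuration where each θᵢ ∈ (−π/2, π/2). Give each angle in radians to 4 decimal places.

rotate P by −φ1: (0.2494, 0.1384, -0.4112)
  A=-0.1594, B=-0.4112, C=(l²−L²−A²−y'²−z²)/(2L)=-0.0091
  √(A²+B²)=0.4410;  θ1 = -1.9406+1.5915 ≈ -0.3491
rotate P by −φ2: (-0.0048, -0.2852, -0.4112)
  A cos θ + B sin θ = C:  0.0948·cos θ + -0.4112·sin θ = -0.1235
  √(A²+B²)=0.4220;  θ2 = -1.3441+1.8679 ≈ 0.5238
φ3=240.0° → target in arm frame (-0.2446, 0.1468)
  e−x'=0.3346;  (l²−L²−(e−x')²−y'²−z²)/2L = -0.2314
  √(A²+B²)=0.5301;  θ3 = -0.8878+2.0225 ≈ 1.1347

θ₁ = -0.3491, θ₂ = 0.5238, θ₃ = 1.1347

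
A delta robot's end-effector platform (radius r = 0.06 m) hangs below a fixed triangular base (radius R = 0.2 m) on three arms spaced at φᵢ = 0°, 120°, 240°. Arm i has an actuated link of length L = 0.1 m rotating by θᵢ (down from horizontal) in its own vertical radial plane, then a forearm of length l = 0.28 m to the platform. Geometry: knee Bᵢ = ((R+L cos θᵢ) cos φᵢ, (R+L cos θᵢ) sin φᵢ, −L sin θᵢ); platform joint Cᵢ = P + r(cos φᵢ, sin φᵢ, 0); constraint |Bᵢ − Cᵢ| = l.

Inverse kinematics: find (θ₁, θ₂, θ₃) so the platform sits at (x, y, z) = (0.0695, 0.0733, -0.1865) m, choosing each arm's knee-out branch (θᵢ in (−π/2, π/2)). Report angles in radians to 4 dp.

θ₁ = -0.2618, θ₂ = 0.2614, θ₃ = 1.3089

arm 1 (φ=0.0°): x'=0.0695, y'=0.0733
  A=0.0705, B=-0.1865, C=(l²−L²−A²−y'²−z²)/(2L)=0.1164
  θ1 = atan2(B,A) + arccos(C/0.1994) = -0.2618
φ2=120.0° → target in arm frame (0.0287, -0.0968)
  A cos θ + B sin θ = C:  0.1113·cos θ + -0.1865·sin θ = 0.0593
  θ2 = atan2(B,A) + arccos(C/0.2172) = 0.2614
rotate P by −φ3: (-0.0982, 0.0235, -0.1865)
  A cos θ + B sin θ = C:  0.2382·cos θ + -0.1865·sin θ = -0.1184
  θ3 = atan2(B,A) + arccos(C/0.3025) = 1.3089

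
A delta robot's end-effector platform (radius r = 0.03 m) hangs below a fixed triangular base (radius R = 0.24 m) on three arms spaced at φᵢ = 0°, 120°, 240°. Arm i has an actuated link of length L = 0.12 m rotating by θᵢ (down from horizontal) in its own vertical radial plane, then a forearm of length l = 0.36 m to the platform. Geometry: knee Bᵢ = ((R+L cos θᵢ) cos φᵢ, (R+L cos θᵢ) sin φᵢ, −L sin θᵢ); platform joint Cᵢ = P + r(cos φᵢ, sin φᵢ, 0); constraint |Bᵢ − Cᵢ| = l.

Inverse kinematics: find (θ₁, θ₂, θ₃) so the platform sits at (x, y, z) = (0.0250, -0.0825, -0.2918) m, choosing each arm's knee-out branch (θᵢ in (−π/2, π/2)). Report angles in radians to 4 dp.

θ₁ = 0.6978, θ₂ = 1.3965, θ₃ = 0.4361

rotate P by −φ1: (0.0250, -0.0825, -0.2918)
  A=0.1850, B=-0.2918, C=(l²−L²−A²−y'²−z²)/(2L)=-0.0457
  √(A²+B²)=0.3455;  θ1 = -1.0058+1.7036 ≈ 0.6978
arm 2 (φ=120.0°): x'=-0.0839, y'=0.0196
  e−x'=0.2939;  (l²−L²−(e−x')²−y'²−z²)/2L = -0.2364
  θ2 = atan2(B,A) + arccos(C/0.4142) = 1.3965
rotate P by −φ3: (0.0589, 0.0629, -0.2918)
  e−x'=0.1511;  (l²−L²−(e−x')²−y'²−z²)/2L = 0.0137
  √(A²+B²)=0.3286;  θ3 = -1.0931+1.5292 ≈ 0.4361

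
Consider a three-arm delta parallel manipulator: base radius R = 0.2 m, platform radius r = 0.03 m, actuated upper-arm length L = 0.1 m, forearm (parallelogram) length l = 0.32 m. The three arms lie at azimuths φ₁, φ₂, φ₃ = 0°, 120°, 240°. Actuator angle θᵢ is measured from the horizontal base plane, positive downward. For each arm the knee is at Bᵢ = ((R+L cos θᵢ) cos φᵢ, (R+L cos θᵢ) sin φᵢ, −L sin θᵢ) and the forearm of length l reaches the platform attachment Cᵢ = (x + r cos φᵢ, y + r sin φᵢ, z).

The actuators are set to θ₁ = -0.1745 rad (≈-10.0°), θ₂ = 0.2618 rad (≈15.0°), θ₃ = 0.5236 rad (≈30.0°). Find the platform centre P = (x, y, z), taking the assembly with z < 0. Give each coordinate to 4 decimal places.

(0.0302, 0.0145, -0.1957)

φ1=0.0°: virtual centre (0.2685, 0.0000, 0.0174), radius l
arm 2 at φ=120.0°: ρ2 = 0.2666;  S2 = (-0.1333, 0.2309, -0.0259)
φ3=240.0°: virtual centre (-0.1283, -0.2222, -0.0500), radius l
eliminate P² terms by subtracting sphere 1 from 2 and 3
[-0.8036 0.4618 -0.0865]·P = -0.0006;  [-0.7936 -0.4444 -0.1347]·P = -0.0040
det = 0.7236;  x = 0.0030+-0.1391z,  y = 0.0038+-0.0548z
into |P−S₁|² = l²: 1.0223z² + 0.0387z + -0.0316 = 0;  Δ = 0.1307;  z = -0.1957 or 0.1579 → z<0 root = -0.1957
x = 0.0302, y = 0.0145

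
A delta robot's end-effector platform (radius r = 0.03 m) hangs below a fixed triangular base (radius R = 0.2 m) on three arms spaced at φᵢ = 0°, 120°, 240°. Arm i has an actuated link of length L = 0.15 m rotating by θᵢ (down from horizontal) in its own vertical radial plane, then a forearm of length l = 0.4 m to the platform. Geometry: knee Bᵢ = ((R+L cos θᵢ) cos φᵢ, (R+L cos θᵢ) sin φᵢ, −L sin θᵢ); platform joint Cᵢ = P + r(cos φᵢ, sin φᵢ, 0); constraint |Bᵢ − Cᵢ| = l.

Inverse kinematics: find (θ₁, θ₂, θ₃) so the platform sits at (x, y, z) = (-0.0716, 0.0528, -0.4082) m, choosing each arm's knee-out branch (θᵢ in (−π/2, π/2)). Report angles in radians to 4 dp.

rotate P by −φ1: (-0.0716, 0.0528, -0.4082)
  e−x'=0.2416;  (l²−L²−(e−x')²−y'²−z²)/2L = -0.3010
  √(A²+B²)=0.4743;  θ1 = -1.0364+2.2581 ≈ 1.2217
arm 2 (φ=120.0°): x'=0.0815, y'=0.0356
  e−x'=0.0885;  (l²−L²−(e−x')²−y'²−z²)/2L = -0.1274
  √(A²+B²)=0.4177;  θ2 = -1.3574+1.8808 ≈ 0.5234
arm 3 (φ=240.0°): x'=-0.0099, y'=-0.0884
  A=0.1799, B=-0.4082, C=(l²−L²−A²−y'²−z²)/(2L)=-0.2311
  θ3 = atan2(B,A) + arccos(C/0.4461) = 0.9596

θ₁ = 1.2217, θ₂ = 0.5234, θ₃ = 0.9596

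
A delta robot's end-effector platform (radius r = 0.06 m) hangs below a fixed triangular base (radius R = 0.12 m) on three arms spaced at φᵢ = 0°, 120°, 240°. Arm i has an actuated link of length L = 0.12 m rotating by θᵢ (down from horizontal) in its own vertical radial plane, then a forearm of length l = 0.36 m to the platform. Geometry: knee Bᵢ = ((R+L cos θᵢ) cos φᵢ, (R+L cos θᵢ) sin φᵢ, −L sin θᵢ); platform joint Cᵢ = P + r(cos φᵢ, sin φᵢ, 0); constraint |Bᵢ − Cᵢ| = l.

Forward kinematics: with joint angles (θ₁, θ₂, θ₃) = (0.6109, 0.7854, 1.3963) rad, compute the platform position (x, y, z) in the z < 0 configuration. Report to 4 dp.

(0.0879, 0.1033, -0.4064)

arm 1 at φ=0.0°: (R−r)+L cos θ1 = 0.1583;  S1 = (0.1583, 0.0000, -0.0688)
S2 = (0.1449·cos120.0°, 0.1449·sin120.0°, -0.0849) = (-0.0724, 0.1254, -0.0849)
S3 = (0.0808·cos240.0°, 0.0808·sin240.0°, -0.1182) = (-0.0404, -0.0700, -0.1182)
subtract pairs → two planes through P
[-0.4614 0.2509 -0.0320]·P = -0.0016;  [-0.3974 -0.1400 -0.0987]·P = -0.0093
det = 0.1643;  x = 0.0156+-0.1780z,  y = 0.0222+-0.1997z
sphere 1 gives Az²+Bz+C=0 with A=1.0715, B=0.1796, C=-0.1040;  B²−4AC=0.4780;  roots -0.4064, 0.2388;  negative root z = -0.4064
x = 0.0879, y = 0.1033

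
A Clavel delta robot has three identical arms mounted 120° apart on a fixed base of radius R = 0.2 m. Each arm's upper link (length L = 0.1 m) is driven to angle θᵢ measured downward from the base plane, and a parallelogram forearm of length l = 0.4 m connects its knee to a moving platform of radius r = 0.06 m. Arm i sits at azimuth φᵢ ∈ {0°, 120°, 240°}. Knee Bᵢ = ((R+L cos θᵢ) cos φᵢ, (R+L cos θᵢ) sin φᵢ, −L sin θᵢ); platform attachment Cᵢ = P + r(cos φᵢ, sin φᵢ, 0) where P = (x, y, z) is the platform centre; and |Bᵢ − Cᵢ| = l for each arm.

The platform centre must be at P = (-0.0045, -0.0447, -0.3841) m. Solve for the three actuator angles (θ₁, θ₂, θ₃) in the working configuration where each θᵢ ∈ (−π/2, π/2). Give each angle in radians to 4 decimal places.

arm 1 (φ=0.0°): x'=-0.0045, y'=-0.0447
  e−x'=0.1445;  (l²−L²−(e−x')²−y'²−z²)/2L = -0.1021
  √(A²+B²)=0.4104;  θ1 = -1.2110+1.8221 ≈ 0.6111
φ2=120.0° → target in arm frame (-0.0365, 0.0262)
  A=0.1765, B=-0.3841, C=(l²−L²−A²−y'²−z²)/(2L)=-0.1468
  γ=atan2(-0.3841,0.1765)=-1.1401;  ψ=arccos(-0.3473)=1.9255;  θ2=γ+ψ≈0.7853
φ3=240.0° → target in arm frame (0.0410, 0.0185)
  A=0.0990, B=-0.3841, C=(l²−L²−A²−y'²−z²)/(2L)=-0.0384
  √(A²+B²)=0.3967;  θ3 = -1.3184+1.6678 ≈ 0.3493

θ₁ = 0.6111, θ₂ = 0.7853, θ₃ = 0.3493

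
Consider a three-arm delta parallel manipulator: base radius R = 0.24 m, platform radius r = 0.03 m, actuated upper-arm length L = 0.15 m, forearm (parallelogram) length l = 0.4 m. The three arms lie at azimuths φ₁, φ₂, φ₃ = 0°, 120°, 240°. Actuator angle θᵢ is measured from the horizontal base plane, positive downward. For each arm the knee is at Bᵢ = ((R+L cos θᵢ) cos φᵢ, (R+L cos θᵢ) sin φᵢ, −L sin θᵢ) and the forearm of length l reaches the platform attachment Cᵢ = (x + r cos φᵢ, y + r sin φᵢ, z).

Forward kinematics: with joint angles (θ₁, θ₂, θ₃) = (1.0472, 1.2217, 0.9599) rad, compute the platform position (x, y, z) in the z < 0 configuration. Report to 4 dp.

φ1=0.0°: virtual centre (0.2850, 0.0000, -0.1299), radius l
arm 2 at φ=120.0°: ρ2 = 0.2613;  S2 = (-0.1307, 0.2263, -0.1410)
S3 = (0.2960·cos240.0°, 0.2960·sin240.0°, -0.1229) = (-0.1480, -0.2564, -0.1229)
|S₂|²−|S₁|² = -0.0100;  |S₃|²−|S₁|² = 0.0046
plane₁₂: -0.8313x+0.4526y+-0.0221z = -0.0100
Cramer: x(z) = 0.0037-0.0061z;  y(z) = -0.0152+0.0377z
into |P−S₁|² = l²: 1.0015z² + 0.2621z + -0.0637 = 0;  Δ = 0.3240;  z = -0.4151 or 0.1534 → z<0 root = -0.4151
x = 0.0062, y = -0.0309

(0.0062, -0.0309, -0.4151)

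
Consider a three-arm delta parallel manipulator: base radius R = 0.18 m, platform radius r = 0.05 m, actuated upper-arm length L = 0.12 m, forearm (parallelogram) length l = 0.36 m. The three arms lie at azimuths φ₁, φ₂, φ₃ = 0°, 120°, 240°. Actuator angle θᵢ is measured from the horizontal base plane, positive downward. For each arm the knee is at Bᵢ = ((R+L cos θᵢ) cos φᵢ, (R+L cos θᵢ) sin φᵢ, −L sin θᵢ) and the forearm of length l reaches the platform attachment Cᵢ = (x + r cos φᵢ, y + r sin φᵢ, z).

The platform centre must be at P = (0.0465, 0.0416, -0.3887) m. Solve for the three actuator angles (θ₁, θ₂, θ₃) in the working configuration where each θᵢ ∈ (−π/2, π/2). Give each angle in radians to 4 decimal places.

θ₁ = 0.6979, θ₂ = 0.8724, θ₃ = 1.2213

φ1=0.0° → target in arm frame (0.0465, 0.0416)
  A cos θ + B sin θ = C:  0.0835·cos θ + -0.3887·sin θ = -0.1858
  θ1 = atan2(B,A) + arccos(C/0.3976) = 0.6979
rotate P by −φ2: (0.0128, -0.0611, -0.3887)
  A cos θ + B sin θ = C:  0.1172·cos θ + -0.3887·sin θ = -0.2223
  γ=atan2(-0.3887,0.1172)=-1.2779;  ψ=arccos(-0.5476)=2.1503;  θ2=γ+ψ≈0.8724
rotate P by −φ3: (-0.0593, 0.0195, -0.3887)
  A=0.1893, B=-0.3887, C=(l²−L²−A²−y'²−z²)/(2L)=-0.3004
  θ3 = atan2(B,A) + arccos(C/0.4323) = 1.2213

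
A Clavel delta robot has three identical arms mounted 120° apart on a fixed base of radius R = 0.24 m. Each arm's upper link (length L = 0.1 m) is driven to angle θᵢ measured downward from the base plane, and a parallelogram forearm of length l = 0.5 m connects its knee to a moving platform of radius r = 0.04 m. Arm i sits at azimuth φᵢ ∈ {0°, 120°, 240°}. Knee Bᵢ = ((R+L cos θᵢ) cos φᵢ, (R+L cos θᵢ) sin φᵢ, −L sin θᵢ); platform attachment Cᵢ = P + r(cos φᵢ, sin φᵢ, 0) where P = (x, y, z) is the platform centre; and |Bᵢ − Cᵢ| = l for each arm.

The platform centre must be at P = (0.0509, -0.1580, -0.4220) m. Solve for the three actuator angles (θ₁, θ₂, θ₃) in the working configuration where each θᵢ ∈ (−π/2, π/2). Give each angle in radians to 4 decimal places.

φ1=0.0° → target in arm frame (0.0509, -0.1580)
  A cos θ + B sin θ = C:  0.1491·cos θ + -0.4220·sin θ = 0.0736
  γ=atan2(-0.4220,0.1491)=-1.2312;  ψ=arccos(0.1645)=1.4056;  θ1=γ+ψ≈0.1744
φ2=120.0° → target in arm frame (-0.1623, 0.0349)
  e−x'=0.3623;  (l²−L²−(e−x')²−y'²−z²)/2L = -0.3528
  γ=atan2(-0.4220,0.3623)=-0.8614;  ψ=arccos(-0.6343)=2.2578;  θ2=γ+ψ≈1.3964
arm 3 (φ=240.0°): x'=0.1114, y'=0.1231
  A=0.0886, B=-0.4220, C=(l²−L²−A²−y'²−z²)/(2L)=0.1946
  √(A²+B²)=0.4312;  θ3 = -1.3638+1.1027 ≈ -0.2611

θ₁ = 0.1744, θ₂ = 1.3964, θ₃ = -0.2611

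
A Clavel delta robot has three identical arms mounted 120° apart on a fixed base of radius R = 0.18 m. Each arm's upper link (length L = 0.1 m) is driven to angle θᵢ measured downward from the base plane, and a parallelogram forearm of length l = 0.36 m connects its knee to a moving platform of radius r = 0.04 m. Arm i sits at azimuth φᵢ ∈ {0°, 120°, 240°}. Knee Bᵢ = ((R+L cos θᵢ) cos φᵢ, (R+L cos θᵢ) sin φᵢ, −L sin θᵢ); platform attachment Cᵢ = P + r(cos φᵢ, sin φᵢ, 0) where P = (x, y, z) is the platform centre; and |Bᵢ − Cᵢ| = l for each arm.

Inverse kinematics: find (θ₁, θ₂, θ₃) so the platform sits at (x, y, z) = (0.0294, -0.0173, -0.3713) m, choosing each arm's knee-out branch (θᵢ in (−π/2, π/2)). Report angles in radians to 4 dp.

θ₁ = 0.6982, θ₂ = 1.0471, θ₃ = 0.8730

rotate P by −φ1: (0.0294, -0.0173, -0.3713)
  e−x'=0.1106;  (l²−L²−(e−x')²−y'²−z²)/2L = -0.1540
  γ=atan2(-0.3713,0.1106)=-1.2813;  ψ=arccos(-0.3974)=1.9795;  θ1=γ+ψ≈0.6982
arm 2 (φ=120.0°): x'=-0.0297, y'=-0.0168
  A=0.1697, B=-0.3713, C=(l²−L²−A²−y'²−z²)/(2L)=-0.2367
  γ=atan2(-0.3713,0.1697)=-1.1421;  ψ=arccos(-0.5798)=2.1893;  θ2=γ+ψ≈1.0471
φ3=240.0° → target in arm frame (0.0003, 0.0341)
  A cos θ + B sin θ = C:  0.1397·cos θ + -0.3713·sin θ = -0.1947
  γ=atan2(-0.3713,0.1397)=-1.2109;  ψ=arccos(-0.4909)=2.0839;  θ3=γ+ψ≈0.8730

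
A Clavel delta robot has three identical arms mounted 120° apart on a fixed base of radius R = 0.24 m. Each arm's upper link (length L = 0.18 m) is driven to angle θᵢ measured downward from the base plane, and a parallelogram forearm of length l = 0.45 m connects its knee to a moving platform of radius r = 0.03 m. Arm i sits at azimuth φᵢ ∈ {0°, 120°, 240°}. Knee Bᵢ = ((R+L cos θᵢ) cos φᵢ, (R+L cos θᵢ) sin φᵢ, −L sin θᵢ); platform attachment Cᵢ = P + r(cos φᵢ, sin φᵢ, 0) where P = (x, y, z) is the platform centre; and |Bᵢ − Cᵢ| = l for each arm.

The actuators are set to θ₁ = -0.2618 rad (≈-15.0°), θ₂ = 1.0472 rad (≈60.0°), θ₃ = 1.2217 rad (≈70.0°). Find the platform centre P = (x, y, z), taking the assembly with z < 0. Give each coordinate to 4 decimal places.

(0.1802, 0.0267, -0.3538)

centre 1 = (0.3839·cos0.0°, 0.3839·sin0.0°, 0.0466) = (0.3839, 0.0000, 0.0466)
arm 2 at φ=120.0°: e+L cos θ2 = 0.3000;  centre 2 = (-0.1500, 0.2598, -0.1559)
arm 3 at φ=240.0°: e+L cos θ3 = 0.2716;  centre 3 = (-0.1358, -0.2352, -0.1691)
subtract pairs → two planes through P
[-1.0677 0.5196 -0.4049]·P = -0.0352;  [-1.0393 -0.4704 -0.4315]·P = -0.0472
Cramer: x(z) = 0.0394-0.3979z;  y(z) = 0.0132-0.0382z
quadratic in z: (1.1597)z²+(0.1799)z+(-0.0815)=0, √Δ=0.6407 → z ∈ {-0.3538, 0.1987}; z = -0.3538 (taking z<0)
x = 0.1802, y = 0.0267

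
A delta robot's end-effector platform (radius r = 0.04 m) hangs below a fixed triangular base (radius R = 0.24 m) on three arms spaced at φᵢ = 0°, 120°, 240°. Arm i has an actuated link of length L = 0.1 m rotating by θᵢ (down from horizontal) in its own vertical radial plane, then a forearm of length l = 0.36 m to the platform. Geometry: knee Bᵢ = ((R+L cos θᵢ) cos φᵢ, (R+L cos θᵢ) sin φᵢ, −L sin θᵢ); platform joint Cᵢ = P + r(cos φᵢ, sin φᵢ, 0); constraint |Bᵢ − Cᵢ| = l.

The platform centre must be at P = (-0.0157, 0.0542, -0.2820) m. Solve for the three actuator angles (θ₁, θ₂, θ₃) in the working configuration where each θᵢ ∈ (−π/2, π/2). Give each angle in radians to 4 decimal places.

φ1=0.0° → target in arm frame (-0.0157, 0.0542)
  e−x'=0.2157;  (l²−L²−(e−x')²−y'²−z²)/2L = -0.0469
  √(A²+B²)=0.3550;  θ1 = -0.9178+1.7034 ≈ 0.7856
φ2=120.0° → target in arm frame (0.0548, -0.0135)
  A=0.1452, B=-0.2820, C=(l²−L²−A²−y'²−z²)/(2L)=0.0940
  θ2 = atan2(B,A) + arccos(C/0.3172) = 0.1745
rotate P by −φ3: (-0.0391, -0.0407, -0.2820)
  A=0.2391, B=-0.2820, C=(l²−L²−A²−y'²−z²)/(2L)=-0.0937
  √(A²+B²)=0.3697;  θ3 = -0.8676+1.8271 ≈ 0.9595

θ₁ = 0.7856, θ₂ = 0.1745, θ₃ = 0.9595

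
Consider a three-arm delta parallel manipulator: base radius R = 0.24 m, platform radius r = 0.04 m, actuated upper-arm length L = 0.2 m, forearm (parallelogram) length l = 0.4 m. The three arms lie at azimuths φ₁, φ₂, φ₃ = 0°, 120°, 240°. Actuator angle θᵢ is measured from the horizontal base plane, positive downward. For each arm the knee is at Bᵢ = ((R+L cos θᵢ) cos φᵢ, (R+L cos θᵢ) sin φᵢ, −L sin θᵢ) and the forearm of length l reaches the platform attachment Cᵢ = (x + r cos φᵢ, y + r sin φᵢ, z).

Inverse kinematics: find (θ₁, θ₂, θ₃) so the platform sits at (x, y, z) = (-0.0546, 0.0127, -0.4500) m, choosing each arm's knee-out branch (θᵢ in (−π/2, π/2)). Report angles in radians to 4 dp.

θ₁ = 1.3088, θ₂ = 0.9598, θ₃ = 1.0470

rotate P by −φ1: (-0.0546, 0.0127, -0.4500)
  A cos θ + B sin θ = C:  0.2546·cos θ + -0.4500·sin θ = -0.3687
  θ1 = atan2(B,A) + arccos(C/0.5170) = 1.3088
arm 2 (φ=120.0°): x'=0.0383, y'=0.0409
  A cos θ + B sin θ = C:  0.1617·cos θ + -0.4500·sin θ = -0.2758
  θ2 = atan2(B,A) + arccos(C/0.4782) = 0.9598
arm 3 (φ=240.0°): x'=0.0163, y'=-0.0536
  A cos θ + B sin θ = C:  0.1837·cos θ + -0.4500·sin θ = -0.2978
  θ3 = atan2(B,A) + arccos(C/0.4861) = 1.0470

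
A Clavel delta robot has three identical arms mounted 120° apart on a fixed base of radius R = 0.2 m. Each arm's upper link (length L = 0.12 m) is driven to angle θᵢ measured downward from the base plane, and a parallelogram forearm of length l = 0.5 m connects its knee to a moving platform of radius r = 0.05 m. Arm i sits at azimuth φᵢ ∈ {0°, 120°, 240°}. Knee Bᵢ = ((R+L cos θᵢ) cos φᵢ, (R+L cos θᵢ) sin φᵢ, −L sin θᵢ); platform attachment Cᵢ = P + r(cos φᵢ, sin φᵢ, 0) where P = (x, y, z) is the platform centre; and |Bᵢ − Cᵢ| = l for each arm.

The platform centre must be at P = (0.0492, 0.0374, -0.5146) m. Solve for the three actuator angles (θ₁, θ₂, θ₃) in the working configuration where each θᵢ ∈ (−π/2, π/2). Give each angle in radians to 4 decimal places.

rotate P by −φ1: (0.0492, 0.0374, -0.5146)
  e−x'=0.1008;  (l²−L²−(e−x')²−y'²−z²)/2L = -0.1699
  γ=atan2(-0.5146,0.1008)=-1.3774;  ψ=arccos(-0.3240)=1.9007;  θ1=γ+ψ≈0.5234
arm 2 (φ=120.0°): x'=0.0078, y'=-0.0613
  A=0.1422, B=-0.5146, C=(l²−L²−A²−y'²−z²)/(2L)=-0.2216
  θ2 = atan2(B,A) + arccos(C/0.5339) = 0.6977
arm 3 (φ=240.0°): x'=-0.0570, y'=0.0239
  A=0.2070, B=-0.5146, C=(l²−L²−A²−y'²−z²)/(2L)=-0.3026
  √(A²+B²)=0.5547;  θ3 = -1.1884+2.1479 ≈ 0.9595

θ₁ = 0.5234, θ₂ = 0.6977, θ₃ = 0.9595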